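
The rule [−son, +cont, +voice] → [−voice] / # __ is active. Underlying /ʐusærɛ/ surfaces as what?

/ʐ/ satisfies [−son, +cont, +voice] and sits in # __. The [−voice] counterpart of the voiced retroflex fricative is /ʂ/. Other segments in /ʐusærɛ/ either fail the structural description or are not in the environment, so the surface form is [ʂusærɛ].

[ʂusærɛ]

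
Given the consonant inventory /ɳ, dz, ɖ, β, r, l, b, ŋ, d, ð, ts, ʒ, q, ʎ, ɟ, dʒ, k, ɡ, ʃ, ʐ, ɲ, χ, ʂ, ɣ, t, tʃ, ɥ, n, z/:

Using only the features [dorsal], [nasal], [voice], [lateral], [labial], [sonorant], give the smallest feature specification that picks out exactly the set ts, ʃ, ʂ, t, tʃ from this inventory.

The class [-voice], [-dorsal] has exactly /ts, ʃ, ʂ, t, tʃ/ as its extension in this inventory. No smaller conjunction from the listed features achieves this: [-dorsal] alone would also admit /ɳ, dz, ɖ, β, …/; [-voice] alone would also admit /q, k, χ/; and checking the remaining single features turns up none with this extension.

[-voice, -dorsal]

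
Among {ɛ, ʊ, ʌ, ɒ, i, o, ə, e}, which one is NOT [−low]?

/ʌ, ʊ, ə, ɛ, i, o, e/ are all [−low]; /ɒ/ (low back rounded vowel) is [+low].

ɒ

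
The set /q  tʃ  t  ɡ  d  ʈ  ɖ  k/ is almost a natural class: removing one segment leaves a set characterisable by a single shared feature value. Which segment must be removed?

tʃ

The remaining segments after removing /tʃ/ share [−delayed release]; /tʃ/ (voiceless postalveolar affricate) is [+delayed release]. For every other candidate removal, the leftover set fails to share any single feature value that the removed segment lacks.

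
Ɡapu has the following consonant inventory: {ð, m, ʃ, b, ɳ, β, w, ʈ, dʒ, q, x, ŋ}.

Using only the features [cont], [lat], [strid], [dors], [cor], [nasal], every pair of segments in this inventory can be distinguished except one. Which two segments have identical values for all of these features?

x, w

/x/ (voiceless velar fricative) and /w/ (labial-velar glide) are both [+continuant], [−lateral], [−strident], [+dorsal], [−coronal], [−nasal], so none of the listed features separates them. (They do differ in [sonorant], [voice], [labial] and [round], which are not among the given features.) Every other pair in the inventory differs on at least one listed feature.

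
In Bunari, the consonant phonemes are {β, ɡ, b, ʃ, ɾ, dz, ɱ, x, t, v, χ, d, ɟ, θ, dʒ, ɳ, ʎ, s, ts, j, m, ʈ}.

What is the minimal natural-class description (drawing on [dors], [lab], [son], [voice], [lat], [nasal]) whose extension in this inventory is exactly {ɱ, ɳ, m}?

[+nasal]

/ɱ, ɳ, m/ are exactly the [+nasal] segments in the inventory, so a single feature suffices.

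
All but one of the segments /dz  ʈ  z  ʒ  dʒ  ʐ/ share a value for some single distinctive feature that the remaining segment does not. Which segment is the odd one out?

ʈ

/dʒ, ʐ, z, dz, ʒ/ are all [+strident], but /ʈ/ (voiceless retroflex stop) is [-strident]. No other single segment can be removed to leave a set sharing one feature value that the removed segment lacks, so /ʈ/ is the odd one out.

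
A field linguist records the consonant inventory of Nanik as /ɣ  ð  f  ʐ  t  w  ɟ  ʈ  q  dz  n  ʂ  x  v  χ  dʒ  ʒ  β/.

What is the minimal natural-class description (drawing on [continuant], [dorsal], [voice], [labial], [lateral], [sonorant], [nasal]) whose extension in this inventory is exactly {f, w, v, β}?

[+labial]

/f, w, v, β/ are exactly the [+labial] segments in the inventory, so a single feature suffices.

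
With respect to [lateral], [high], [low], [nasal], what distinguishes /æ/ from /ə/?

[low]

/æ/ is the low front unrounded vowel and /ə/ is the mid central vowel (schwa). Both are [−lateral], [−high], [−nasal]. /æ/ is [+low] while /ə/ is [−low], so the distinguishing feature is [low].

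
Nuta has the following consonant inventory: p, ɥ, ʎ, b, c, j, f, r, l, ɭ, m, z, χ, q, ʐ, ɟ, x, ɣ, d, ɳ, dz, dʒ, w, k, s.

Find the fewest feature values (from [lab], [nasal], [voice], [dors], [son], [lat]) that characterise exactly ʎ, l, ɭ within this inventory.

[+lat]

Every target segment is [+lateral] and no other inventory member is, so one feature is enough.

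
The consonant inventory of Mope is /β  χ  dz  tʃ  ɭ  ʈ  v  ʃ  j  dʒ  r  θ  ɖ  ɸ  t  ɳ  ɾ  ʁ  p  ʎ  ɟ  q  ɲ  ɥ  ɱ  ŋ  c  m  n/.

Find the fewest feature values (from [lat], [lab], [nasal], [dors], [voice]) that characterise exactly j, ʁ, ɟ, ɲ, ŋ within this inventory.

[+voice, -lat, -lab, +dors]

The class [+voice], [-lateral], [-labial], [+dorsal] has exactly /j, ʁ, ɟ, ɲ, ŋ/ as its extension in this inventory. No smaller conjunction from the listed features achieves this: [-lateral, -labial, +dorsal] alone would also admit /χ, q, c/; [+voice, -labial, +dorsal] alone would also admit /ʎ/; [+voice, -lateral, +dorsal] alone would also admit /ɥ/; [+voice, -lateral, -labial] alone would also admit /dz, dʒ, r, ɖ, …/; and checking the remaining three-feature bundles turns up none with this extension.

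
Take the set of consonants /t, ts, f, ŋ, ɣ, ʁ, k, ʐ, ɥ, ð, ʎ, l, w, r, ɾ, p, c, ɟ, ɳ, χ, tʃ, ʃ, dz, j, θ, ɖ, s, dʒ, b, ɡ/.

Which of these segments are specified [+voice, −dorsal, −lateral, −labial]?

ʐ, ð, r, ɾ, ɳ, dz, ɖ, dʒ

Eliminate segments failing any feature: /t, ts, f, k, p, c, χ, tʃ, ʃ, θ, s/ are [−voice]; /ŋ, ɣ, ʁ, ɥ, ʎ, w, ɟ, j, ɡ/ are [+dorsal]; /l/ is [+lateral]; /b/ is [+labial]. The remaining /ʐ, ð, r, ɾ, ɳ, dz, ɖ, dʒ/ satisfy [+voice], [−dorsal], [−lateral], [−labial].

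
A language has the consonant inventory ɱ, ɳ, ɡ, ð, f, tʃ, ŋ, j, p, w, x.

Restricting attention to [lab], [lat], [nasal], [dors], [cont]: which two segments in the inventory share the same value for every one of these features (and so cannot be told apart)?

j, x

/j/ (palatal glide) and /x/ (voiceless velar fricative) are both [-labial], [-lateral], [-nasal], [+dorsal], [+continuant], so none of the listed features separates them. (They do differ in [sonorant], [voice] and [back], which are not among the given features.) Every other pair in the inventory differs on at least one listed feature.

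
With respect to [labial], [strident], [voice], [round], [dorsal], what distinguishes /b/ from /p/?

[voice]

The two segments share [+labial], [−strident], [−round], [−dorsal]. The only feature from the list on which they differ: /b/ is [+voice] while /p/ is [−voice].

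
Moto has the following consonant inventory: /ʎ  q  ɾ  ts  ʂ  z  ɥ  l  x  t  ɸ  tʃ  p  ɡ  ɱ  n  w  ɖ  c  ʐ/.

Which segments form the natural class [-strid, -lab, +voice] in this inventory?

ʎ, ɾ, l, ɡ, n, ɖ

Eliminate segments failing any feature: /q, x, t, c/ are [-voice]; /ts, ʂ, z, tʃ, ʐ/ are [+strident]; /ɥ, ɸ, p, ɱ, w/ are [+labial]. The remaining /ʎ, ɾ, l, ɡ, n, ɖ/ satisfy [-strident], [-labial], [+voice].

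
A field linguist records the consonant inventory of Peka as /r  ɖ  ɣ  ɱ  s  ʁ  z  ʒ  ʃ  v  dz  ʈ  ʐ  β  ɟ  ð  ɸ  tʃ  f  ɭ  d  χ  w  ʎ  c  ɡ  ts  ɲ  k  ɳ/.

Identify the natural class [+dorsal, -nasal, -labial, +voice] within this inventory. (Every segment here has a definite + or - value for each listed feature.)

ɣ, ʁ, ɟ, ʎ, ɡ

Checking each segment against [+dorsal], [-nasal], [-labial], [+voice]: /ɣ/ (voiced velar fricative), /ʁ/ (voiced uvular fricative), /ɟ/ (voiced palatal stop), /ʎ/ (palatal lateral approximant), /ɡ/ (voiced velar stop) satisfy every feature; every other segment in the inventory fails at least one.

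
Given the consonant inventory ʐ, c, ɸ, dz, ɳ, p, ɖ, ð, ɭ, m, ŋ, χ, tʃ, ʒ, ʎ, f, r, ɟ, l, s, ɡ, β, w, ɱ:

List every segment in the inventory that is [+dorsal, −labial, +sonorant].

Checking each segment against [+dorsal], [−labial], [+sonorant]: /ŋ/ (velar nasal), /ʎ/ (palatal lateral approximant) satisfy every feature; every other segment in the inventory fails at least one.

ŋ, ʎ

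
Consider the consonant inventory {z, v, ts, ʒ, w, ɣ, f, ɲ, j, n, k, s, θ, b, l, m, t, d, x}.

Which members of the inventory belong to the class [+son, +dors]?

First, the [+sonorant] segments are /w, ɲ, j, n, l, m/.
Within that set, [+dorsal] leaves /w, ɲ, j/.

w, ɲ, j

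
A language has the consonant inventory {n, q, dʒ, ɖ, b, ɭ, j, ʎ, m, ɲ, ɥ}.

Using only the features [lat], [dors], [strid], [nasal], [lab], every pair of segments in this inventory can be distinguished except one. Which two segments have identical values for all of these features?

j, q

On the given features, /j/ and /q/ have an identical profile: [-lateral], [+dorsal], [-strident], [-nasal], [-labial]. No other two segments in the inventory coincide on all 5 features. (They do differ in [sonorant], [voice], [continuant], [high] and [back], which are not among the given features.)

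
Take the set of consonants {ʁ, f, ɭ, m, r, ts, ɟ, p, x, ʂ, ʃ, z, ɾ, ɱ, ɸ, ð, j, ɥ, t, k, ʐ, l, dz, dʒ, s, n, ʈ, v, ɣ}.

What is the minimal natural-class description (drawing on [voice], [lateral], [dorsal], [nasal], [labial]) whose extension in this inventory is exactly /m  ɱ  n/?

Every target segment is [+nasal] and no other inventory member is, so one feature is enough.

[+nasal]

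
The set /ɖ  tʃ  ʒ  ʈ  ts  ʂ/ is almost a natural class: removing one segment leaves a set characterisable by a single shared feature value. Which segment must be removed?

ts

The remaining segments after removing /ts/ share [−anterior]; /ts/ (voiceless alveolar affricate) is [+anterior]. For every other candidate removal, the leftover set fails to share any single feature value that the removed segment lacks.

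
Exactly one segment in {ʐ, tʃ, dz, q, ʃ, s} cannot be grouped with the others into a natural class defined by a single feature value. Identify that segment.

[strident] (equivalently [coronal], [dorsal]) groups all but one: /tʃ, ʐ, s, ʃ, dz/ share [+strident] while /q/ (voiceless uvular stop) alone is [−strident]. Removing any other segment would not leave a single-feature class that excludes it.

q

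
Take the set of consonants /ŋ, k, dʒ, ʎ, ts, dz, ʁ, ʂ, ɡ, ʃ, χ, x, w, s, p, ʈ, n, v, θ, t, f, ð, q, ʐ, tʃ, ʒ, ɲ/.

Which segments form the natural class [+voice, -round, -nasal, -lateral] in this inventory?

dʒ, dz, ʁ, ɡ, v, ð, ʐ, ʒ

Eliminate segments failing any feature: /ŋ, n, ɲ/ are [+nasal]; /k, ts, ʂ, ʃ, χ, x, s, p, ʈ, θ, t, f, q, tʃ/ are [-voice]; /ʎ/ is [+lateral]; /w/ is [+round]. The remaining /dʒ, dz, ʁ, ɡ, v, ð, ʐ, ʒ/ satisfy [+voice], [-round], [-nasal], [-lateral].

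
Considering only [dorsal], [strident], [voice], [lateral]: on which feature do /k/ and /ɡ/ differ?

/k/ (voiceless velar stop) and /ɡ/ (voiced velar stop) agree on [+dorsal], [−strident], [−lateral]. They differ on [voice] (/k/ [−], /ɡ/ [+]).

[voice]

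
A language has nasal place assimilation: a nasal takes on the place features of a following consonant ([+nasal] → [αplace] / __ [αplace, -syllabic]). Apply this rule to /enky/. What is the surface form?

[eŋky]

The only nasal preceding a consonant is /n/ before /k/. /k/ is [+dorsal], so /n/ → /ŋ/, giving [eŋky].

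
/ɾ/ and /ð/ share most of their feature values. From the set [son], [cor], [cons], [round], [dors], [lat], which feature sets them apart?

/ɾ/ is the alveolar tap and /ð/ is the voiced dental fricative. Both are [+coronal], [+consonantal], [−round], [−dorsal], [−lateral]. /ɾ/ is [+sonorant] while /ð/ is [−sonorant], so the distinguishing feature is [sonorant].

[sonorant]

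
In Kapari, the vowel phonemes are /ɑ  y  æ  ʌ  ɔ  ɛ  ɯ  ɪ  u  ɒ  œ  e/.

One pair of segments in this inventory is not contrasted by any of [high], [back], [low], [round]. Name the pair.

e, ɛ

Both /e/ and /ɛ/ are [−high], [−back], [−low], [−round]. Since the list omits [tense] — which does distinguish the mid front unrounded tense vowel from the mid front unrounded lax vowel — this pair collapses; all other pairs remain distinct.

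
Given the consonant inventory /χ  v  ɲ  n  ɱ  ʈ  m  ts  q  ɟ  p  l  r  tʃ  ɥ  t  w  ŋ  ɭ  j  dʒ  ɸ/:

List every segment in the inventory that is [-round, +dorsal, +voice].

First, the [-round] segments are /χ, v, ɲ, n, ɱ, ʈ, m, ts, q, ɟ, p, l, r, tʃ, t, ŋ, ɭ, j, dʒ, ɸ/.
Intersecting with [+dorsal] gives /χ, ɲ, q, ɟ, ŋ, j/.
Of those, [+voice] leaves /ɲ, ɟ, ŋ, j/.

ɲ, ɟ, ŋ, j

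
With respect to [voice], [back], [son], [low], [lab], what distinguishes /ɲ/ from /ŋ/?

[back]

/ɲ/ is the palatal nasal and /ŋ/ is the velar nasal. Both are [+voice], [+sonorant], [−low], [−labial]. /ɲ/ is [−back] while /ŋ/ is [+back], so the distinguishing feature is [back].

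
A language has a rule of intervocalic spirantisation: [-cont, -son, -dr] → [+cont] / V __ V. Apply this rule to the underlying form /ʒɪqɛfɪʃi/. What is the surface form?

The only segment in the rule's environment that also matches [-cont, -son, -dr] is /q/. Applying [+continuant] turns the voiceless uvular stop into /χ/ (voiceless uvular fricative), giving [ʒɪχɛfɪʃi].

[ʒɪχɛfɪʃi]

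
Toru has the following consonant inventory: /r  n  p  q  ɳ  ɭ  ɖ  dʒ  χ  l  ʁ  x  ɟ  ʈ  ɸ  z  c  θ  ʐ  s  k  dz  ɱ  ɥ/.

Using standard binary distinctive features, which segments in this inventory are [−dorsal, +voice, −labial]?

r, n, ɳ, ɭ, ɖ, dʒ, l, z, ʐ, dz

Checking each segment against [−dorsal], [+voice], [−labial]: /r/ (alveolar trill), /n/ (alveolar nasal), /ɳ/ (retroflex nasal), /ɭ/ (retroflex lateral approximant), /ɖ/ (voiced retroflex stop), /dʒ/ (voiced postalveolar affricate), among others, satisfy every feature; every other segment in the inventory fails at least one.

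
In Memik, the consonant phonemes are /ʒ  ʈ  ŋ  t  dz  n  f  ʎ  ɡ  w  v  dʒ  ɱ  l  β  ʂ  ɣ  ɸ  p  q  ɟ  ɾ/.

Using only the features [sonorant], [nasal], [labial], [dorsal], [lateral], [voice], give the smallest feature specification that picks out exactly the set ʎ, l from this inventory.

Every target segment is [+lateral] and no other inventory member is, so one feature is enough.

[+lateral]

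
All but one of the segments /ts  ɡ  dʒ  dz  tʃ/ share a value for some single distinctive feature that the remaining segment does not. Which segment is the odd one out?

The remaining segments after removing /ɡ/ share [+delayed release]; /ɡ/ (voiced velar stop) is [−delayed release]. For every other candidate removal, the leftover set fails to share any single feature value that the removed segment lacks.

ɡ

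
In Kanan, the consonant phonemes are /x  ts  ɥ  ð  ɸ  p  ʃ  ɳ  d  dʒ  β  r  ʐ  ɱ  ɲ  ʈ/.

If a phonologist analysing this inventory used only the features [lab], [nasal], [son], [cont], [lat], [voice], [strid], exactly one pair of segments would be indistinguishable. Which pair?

Both /ɳ/ and /ɲ/ are [-labial], [+nasal], [+sonorant], [-continuant], [-lateral], [+voice], [-strident]. Since the list omits [dorsal] — which does distinguish the retroflex nasal from the palatal nasal — this pair collapses; all other pairs remain distinct.

ɳ, ɲ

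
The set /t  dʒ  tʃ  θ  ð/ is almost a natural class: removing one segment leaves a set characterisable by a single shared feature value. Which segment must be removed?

t

The remaining segments after removing /t/ share [+distributed]; /t/ (voiceless alveolar stop) is [−distributed]. For every other candidate removal, the leftover set fails to share any single feature value that the removed segment lacks.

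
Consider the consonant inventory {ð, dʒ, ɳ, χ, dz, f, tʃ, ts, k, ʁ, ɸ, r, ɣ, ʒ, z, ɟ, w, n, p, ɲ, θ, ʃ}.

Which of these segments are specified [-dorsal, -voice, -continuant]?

tʃ, ts, p

Eliminate segments failing any feature: /ð, dʒ, ɳ, dz, r, ʒ, z, n/ are [+voice]; /χ, k, ʁ, ɣ, ɟ, w, ɲ/ are [+dorsal]; /f, ɸ, θ, ʃ/ are [+continuant]. The remaining /tʃ, ts, p/ satisfy [-dorsal], [-voice], [-continuant].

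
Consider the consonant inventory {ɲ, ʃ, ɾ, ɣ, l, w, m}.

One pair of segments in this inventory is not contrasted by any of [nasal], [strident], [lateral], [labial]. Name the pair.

ɾ, ɣ

/ɾ/ (alveolar tap) and /ɣ/ (voiced velar fricative) are both [-nasal], [-strident], [-lateral], [-labial], so none of the listed features separates them. (They do differ in [sonorant], [coronal] and [dorsal], which are not among the given features.) Every other pair in the inventory differs on at least one listed feature.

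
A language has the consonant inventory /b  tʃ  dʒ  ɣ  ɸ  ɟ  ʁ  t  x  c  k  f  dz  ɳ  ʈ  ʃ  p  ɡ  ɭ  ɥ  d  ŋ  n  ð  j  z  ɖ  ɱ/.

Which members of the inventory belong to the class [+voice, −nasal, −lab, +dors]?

ɣ, ɟ, ʁ, ɡ, j

Checking each segment against [+voice], [−nasal], [−labial], [+dorsal]: /ɣ/ (voiced velar fricative), /ɟ/ (voiced palatal stop), /ʁ/ (voiced uvular fricative), /ɡ/ (voiced velar stop), /j/ (palatal glide) satisfy every feature; every other segment in the inventory fails at least one.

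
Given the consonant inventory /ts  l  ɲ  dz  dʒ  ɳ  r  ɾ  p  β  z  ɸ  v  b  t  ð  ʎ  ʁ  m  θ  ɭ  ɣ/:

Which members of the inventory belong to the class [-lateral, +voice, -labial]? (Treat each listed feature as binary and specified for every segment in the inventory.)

Checking each segment against [-lateral], [+voice], [-labial]: /ɲ/ (palatal nasal), /dz/ (voiced alveolar affricate), /dʒ/ (voiced postalveolar affricate), /ɳ/ (retroflex nasal), /r/ (alveolar trill), /ɾ/ (alveolar tap), among others, satisfy every feature; every other segment in the inventory fails at least one.

ɲ, dz, dʒ, ɳ, r, ɾ, z, ð, ʁ, ɣ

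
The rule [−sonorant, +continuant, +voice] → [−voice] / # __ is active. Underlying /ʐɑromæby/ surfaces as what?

The only segment in the rule's environment that also matches [−sonorant, +continuant, +voice] is /ʐ/. Applying [−voice] turns the voiced retroflex fricative into /ʂ/ (voiceless retroflex fricative), giving [ʂɑromæby].

[ʂɑromæby]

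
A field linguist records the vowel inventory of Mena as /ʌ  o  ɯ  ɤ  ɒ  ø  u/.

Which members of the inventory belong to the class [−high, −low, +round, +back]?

Checking each segment against [−high], [−low], [+round], [+back]: /o/ (mid back rounded tense vowel) satisfies every feature; every other segment in the inventory fails at least one.

o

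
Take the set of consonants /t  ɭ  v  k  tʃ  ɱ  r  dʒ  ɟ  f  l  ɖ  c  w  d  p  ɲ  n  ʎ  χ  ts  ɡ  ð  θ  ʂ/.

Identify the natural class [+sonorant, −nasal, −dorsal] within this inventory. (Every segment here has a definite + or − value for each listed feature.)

First, the [+sonorant] segments are /ɭ, ɱ, r, l, w, ɲ, n, ʎ/.
Intersecting with [−nasal] gives /ɭ, r, l, w, ʎ/.
Intersecting with [−dorsal] leaves /ɭ, r, l/.

ɭ, r, l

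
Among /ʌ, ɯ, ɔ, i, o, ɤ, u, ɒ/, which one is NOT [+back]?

i

Every segment except /i/ is [+back]. /i/ (high front unrounded tense vowel) is [−back], so it is the exception.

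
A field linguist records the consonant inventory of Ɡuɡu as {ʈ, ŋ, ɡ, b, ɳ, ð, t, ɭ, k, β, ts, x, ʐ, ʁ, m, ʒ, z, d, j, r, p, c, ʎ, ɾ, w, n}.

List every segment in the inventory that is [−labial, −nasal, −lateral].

The [−labial] segments are /ʈ, ŋ, ɡ, ɳ, ð, t, ɭ, k, ts, x, ʐ, ʁ, ʒ, z, d, j, r, c, ʎ, ɾ, n/.
Among these, [−nasal] gives /ʈ, ɡ, ð, t, ɭ, k, ts, x, ʐ, ʁ, ʒ, z, d, j, r, c, ʎ, ɾ/.
Among these, [−lateral] leaves /ʈ, ɡ, ð, t, k, ts, x, ʐ, ʁ, ʒ, z, d, j, r, c, ɾ/.

ʈ, ɡ, ð, t, k, ts, x, ʐ, ʁ, ʒ, z, d, j, r, c, ɾ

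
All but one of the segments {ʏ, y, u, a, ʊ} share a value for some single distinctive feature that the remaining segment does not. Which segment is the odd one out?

The remaining segments after removing /a/ share [+high]; /a/ (low unrounded vowel) is [-high]. For every other candidate removal, the leftover set fails to share any single feature value that the removed segment lacks.

a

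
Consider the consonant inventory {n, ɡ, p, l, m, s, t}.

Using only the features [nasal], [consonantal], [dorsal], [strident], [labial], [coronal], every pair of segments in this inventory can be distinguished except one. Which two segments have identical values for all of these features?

Both /t/ and /l/ are [-nasal], [+consonantal], [-dorsal], [-strident], [-labial], [+coronal]. Since the list omits [sonorant], [voice] and [lateral] — which do distinguish the voiceless alveolar stop from the alveolar lateral approximant — this pair collapses; all other pairs remain distinct.

t, l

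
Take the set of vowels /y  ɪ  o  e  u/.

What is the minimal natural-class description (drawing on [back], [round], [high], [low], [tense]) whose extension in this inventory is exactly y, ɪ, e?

[-back]

/y, ɪ, e/ are exactly the [-back] segments in the inventory, so a single feature suffices.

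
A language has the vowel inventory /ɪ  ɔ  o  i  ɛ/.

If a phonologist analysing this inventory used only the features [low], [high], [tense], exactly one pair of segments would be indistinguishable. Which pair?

Both /ɛ/ and /ɔ/ are [-low], [-high], [-tense]. Since the list omits [labial], [round] and [back] — which do distinguish the mid front unrounded lax vowel from the mid back rounded lax vowel — this pair collapses; all other pairs remain distinct.

ɛ, ɔ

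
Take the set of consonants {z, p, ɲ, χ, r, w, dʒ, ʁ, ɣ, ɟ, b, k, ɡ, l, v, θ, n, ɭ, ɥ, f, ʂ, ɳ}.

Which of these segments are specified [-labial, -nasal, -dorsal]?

Checking each segment against [-labial], [-nasal], [-dorsal]: /z/ (voiced alveolar fricative), /r/ (alveolar trill), /dʒ/ (voiced postalveolar affricate), /l/ (alveolar lateral approximant), /θ/ (voiceless dental fricative), /ɭ/ (retroflex lateral approximant), among others, satisfy every feature; every other segment in the inventory fails at least one.

z, r, dʒ, l, θ, ɭ, ʂ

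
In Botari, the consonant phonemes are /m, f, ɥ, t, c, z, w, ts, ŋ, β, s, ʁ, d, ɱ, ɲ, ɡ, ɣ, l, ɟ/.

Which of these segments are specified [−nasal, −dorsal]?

f, t, z, ts, β, s, d, l

Checking each segment against [−nasal], [−dorsal]: /f/ (voiceless labiodental fricative), /t/ (voiceless alveolar stop), /z/ (voiced alveolar fricative), /ts/ (voiceless alveolar affricate), /β/ (voiced bilabial fricative), /s/ (voiceless alveolar fricative), among others, satisfy every feature; every other segment in the inventory fails at least one.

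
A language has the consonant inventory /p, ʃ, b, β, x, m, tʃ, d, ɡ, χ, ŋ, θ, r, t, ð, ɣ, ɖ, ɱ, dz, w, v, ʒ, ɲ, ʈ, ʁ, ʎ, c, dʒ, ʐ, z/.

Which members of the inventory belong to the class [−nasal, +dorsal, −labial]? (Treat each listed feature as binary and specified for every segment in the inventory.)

x, ɡ, χ, ɣ, ʁ, ʎ, c

Checking each segment against [−nasal], [+dorsal], [−labial]: /x/ (voiceless velar fricative), /ɡ/ (voiced velar stop), /χ/ (voiceless uvular fricative), /ɣ/ (voiced velar fricative), /ʁ/ (voiced uvular fricative), /ʎ/ (palatal lateral approximant), among others, satisfy every feature; every other segment in the inventory fails at least one.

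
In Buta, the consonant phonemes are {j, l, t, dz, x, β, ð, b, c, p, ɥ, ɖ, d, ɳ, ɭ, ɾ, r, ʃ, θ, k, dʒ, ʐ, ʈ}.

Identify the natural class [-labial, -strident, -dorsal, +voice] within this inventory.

Among the inventory, the [-labial] segments are /j, l, t, dz, x, ð, c, ɖ, d, ɳ, ɭ, ɾ, r, ʃ, θ, k, dʒ, ʐ, ʈ/.
Among these, [-strident] gives /j, l, t, x, ð, c, ɖ, d, ɳ, ɭ, ɾ, r, θ, k, ʈ/.
Within that set, [-dorsal] gives /l, t, ð, ɖ, d, ɳ, ɭ, ɾ, r, θ, ʈ/.
Intersecting with [+voice] leaves /l, ð, ɖ, d, ɳ, ɭ, ɾ, r/.

l, ð, ɖ, d, ɳ, ɭ, ɾ, r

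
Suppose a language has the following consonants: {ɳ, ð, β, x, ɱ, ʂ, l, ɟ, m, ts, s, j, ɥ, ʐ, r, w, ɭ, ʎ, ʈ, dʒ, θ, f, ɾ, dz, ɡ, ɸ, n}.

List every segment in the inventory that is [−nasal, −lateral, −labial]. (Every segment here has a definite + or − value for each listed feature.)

ð, x, ʂ, ɟ, ts, s, j, ʐ, r, ʈ, dʒ, θ, ɾ, dz, ɡ

Eliminate segments failing any feature: /ɳ, ɱ, m, n/ are [+nasal]; /β, ɥ, w, f, ɸ/ are [+labial]; /l, ɭ, ʎ/ are [+lateral]. The remaining /ð, x, ʂ, ɟ, ts, s, j, ʐ, r, ʈ, dʒ, θ, ɾ, dz, ɡ/ satisfy [−nasal], [−lateral], [−labial].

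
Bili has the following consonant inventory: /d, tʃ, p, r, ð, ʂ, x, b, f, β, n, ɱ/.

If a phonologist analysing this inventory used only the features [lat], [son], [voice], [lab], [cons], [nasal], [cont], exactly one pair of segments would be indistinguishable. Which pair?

/x/ (voiceless velar fricative) and /ʂ/ (voiceless retroflex fricative) are both [-lateral], [-sonorant], [-voice], [-labial], [+consonantal], [-nasal], [+continuant], so none of the listed features separates them. (They do differ in [strident], [coronal] and [dorsal], which are not among the given features.) Every other pair in the inventory differs on at least one listed feature.

x, ʂ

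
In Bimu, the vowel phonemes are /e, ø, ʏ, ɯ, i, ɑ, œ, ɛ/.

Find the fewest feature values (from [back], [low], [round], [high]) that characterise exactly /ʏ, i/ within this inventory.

[+high, -back]

The class [+high], [-back] has exactly /ʏ, i/ as its extension in this inventory. No smaller conjunction from the listed features achieves this: [-back] alone would also admit /e, ø, œ, ɛ/; [+high] alone would also admit /ɯ/; and checking the remaining single features turns up none with this extension.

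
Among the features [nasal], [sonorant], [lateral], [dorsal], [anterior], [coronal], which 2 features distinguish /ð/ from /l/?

/ð/ (voiced dental fricative) and /l/ (alveolar lateral approximant) agree on [−nasal], [−dorsal], [+anterior], [+coronal]. They differ on [sonorant] (/ð/ [−], /l/ [+]), [lateral] (/ð/ [−], /l/ [+]).

[sonorant], [lateral]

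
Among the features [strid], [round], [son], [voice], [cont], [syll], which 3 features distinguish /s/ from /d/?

The two segments share [-round], [-sonorant], [-syllabic]. The only features from the list on which they differ: /s/ is [-voice] while /d/ is [+voice]; /s/ is [+continuant] while /d/ is [-continuant]; /s/ is [+strident] while /d/ is [-strident].

[voice], [continuant], [strident]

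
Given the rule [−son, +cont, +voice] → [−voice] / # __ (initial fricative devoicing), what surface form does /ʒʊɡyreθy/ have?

The only segment in the rule's environment that also matches [−son, +cont, +voice] is /ʒ/. Applying [−voice] turns the voiced postalveolar fricative into /ʃ/ (voiceless postalveolar fricative), giving [ʃʊɡyreθy].

[ʃʊɡyreθy]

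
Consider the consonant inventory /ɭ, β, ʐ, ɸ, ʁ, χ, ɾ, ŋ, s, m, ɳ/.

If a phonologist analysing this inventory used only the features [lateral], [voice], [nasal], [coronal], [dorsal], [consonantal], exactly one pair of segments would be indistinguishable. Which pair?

ɾ, ʐ

Both /ɾ/ and /ʐ/ are [-lateral], [+voice], [-nasal], [+coronal], [-dorsal], [+consonantal]. Since the list omits [sonorant], [strident] and [anterior] — which do distinguish the alveolar tap from the voiced retroflex fricative — this pair collapses; all other pairs remain distinct.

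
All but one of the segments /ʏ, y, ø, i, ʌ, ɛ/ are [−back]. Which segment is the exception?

ʌ

/ʏ, y, i, ø, ɛ/ are all [−back]; /ʌ/ (mid back unrounded lax vowel) is [+back].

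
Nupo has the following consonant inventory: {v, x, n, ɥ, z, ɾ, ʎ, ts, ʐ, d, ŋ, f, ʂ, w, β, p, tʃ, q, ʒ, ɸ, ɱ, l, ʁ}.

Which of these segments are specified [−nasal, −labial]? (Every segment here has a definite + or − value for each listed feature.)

Among the inventory, the [−nasal] segments are /v, x, ɥ, z, ɾ, ʎ, ts, ʐ, d, f, ʂ, w, β, p, tʃ, q, ʒ, ɸ, l, ʁ/.
Of those, [−labial] leaves /x, z, ɾ, ʎ, ts, ʐ, d, ʂ, tʃ, q, ʒ, l, ʁ/.

x, z, ɾ, ʎ, ts, ʐ, d, ʂ, tʃ, q, ʒ, l, ʁ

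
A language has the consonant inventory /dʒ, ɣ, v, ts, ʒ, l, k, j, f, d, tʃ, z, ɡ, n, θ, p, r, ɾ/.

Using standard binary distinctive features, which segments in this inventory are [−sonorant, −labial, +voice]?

dʒ, ɣ, ʒ, d, z, ɡ

Checking each segment against [−sonorant], [−labial], [+voice]: /dʒ/ (voiced postalveolar affricate), /ɣ/ (voiced velar fricative), /ʒ/ (voiced postalveolar fricative), /d/ (voiced alveolar stop), /z/ (voiced alveolar fricative), /ɡ/ (voiced velar stop) satisfy every feature; every other segment in the inventory fails at least one.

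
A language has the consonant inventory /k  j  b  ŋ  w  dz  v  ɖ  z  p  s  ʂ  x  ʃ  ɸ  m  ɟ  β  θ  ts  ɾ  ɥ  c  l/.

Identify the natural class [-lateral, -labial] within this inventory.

Eliminate segments failing any feature: /b, w, v, p, ɸ, m, β, ɥ/ are [+labial]; /l/ is [+lateral]. The remaining /k, j, ŋ, dz, ɖ, z, s, ʂ, x, ʃ, ɟ, θ, ts, ɾ, c/ satisfy [-lateral], [-labial].

k, j, ŋ, dz, ɖ, z, s, ʂ, x, ʃ, ɟ, θ, ts, ɾ, c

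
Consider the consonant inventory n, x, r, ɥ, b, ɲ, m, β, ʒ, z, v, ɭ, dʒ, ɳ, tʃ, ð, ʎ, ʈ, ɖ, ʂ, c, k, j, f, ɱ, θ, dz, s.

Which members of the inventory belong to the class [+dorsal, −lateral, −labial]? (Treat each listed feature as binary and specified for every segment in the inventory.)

x, ɲ, c, k, j

Checking each segment against [+dorsal], [−lateral], [−labial]: /x/ (voiceless velar fricative), /ɲ/ (palatal nasal), /c/ (voiceless palatal stop), /k/ (voiceless velar stop), /j/ (palatal glide) satisfy every feature; every other segment in the inventory fails at least one.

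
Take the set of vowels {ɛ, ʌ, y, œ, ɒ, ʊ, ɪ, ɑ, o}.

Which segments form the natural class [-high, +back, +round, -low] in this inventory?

o

First, the [-high] segments are /ɛ, ʌ, œ, ɒ, ɑ, o/.
Intersecting with [+back] gives /ʌ, ɒ, ɑ, o/.
Intersecting with [+round] gives /ɒ, o/.
Then [-low] leaves /o/.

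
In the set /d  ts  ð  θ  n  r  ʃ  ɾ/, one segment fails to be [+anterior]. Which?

ʃ

/ʃ/ is the voiceless postalveolar fricative, which is [-anterior]; the rest — /ð, r, n, ts, ɾ, d, θ/ — are [+anterior].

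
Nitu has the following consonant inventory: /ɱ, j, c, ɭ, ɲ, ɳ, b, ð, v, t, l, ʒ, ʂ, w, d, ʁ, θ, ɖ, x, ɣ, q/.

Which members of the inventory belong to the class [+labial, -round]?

ɱ, b, v

Checking each segment against [+labial], [-round]: /ɱ/ (labiodental nasal), /b/ (voiced bilabial stop), /v/ (voiced labiodental fricative) satisfy every feature; every other segment in the inventory fails at least one.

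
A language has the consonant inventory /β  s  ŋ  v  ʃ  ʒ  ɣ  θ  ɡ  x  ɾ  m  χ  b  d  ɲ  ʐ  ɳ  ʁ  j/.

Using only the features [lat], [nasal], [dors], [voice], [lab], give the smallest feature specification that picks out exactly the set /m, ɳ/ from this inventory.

The class [+nasal], [−dorsal] has exactly /m, ɳ/ as its extension in this inventory. No smaller conjunction from the listed features achieves this: [−dorsal] alone would also admit /β, s, v, ʃ, …/; [+nasal] alone would also admit /ŋ, ɲ/; and checking the remaining single features turns up none with this extension.

[+nasal, −dors]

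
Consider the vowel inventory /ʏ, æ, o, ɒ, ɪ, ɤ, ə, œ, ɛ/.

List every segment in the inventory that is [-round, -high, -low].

Eliminate segments failing any feature: /ʏ, o, ɒ, œ/ are [+round]; /æ/ is [+low]; /ɪ/ is [+high]. The remaining /ɤ, ə, ɛ/ satisfy [-round], [-high], [-low].

ɤ, ə, ɛ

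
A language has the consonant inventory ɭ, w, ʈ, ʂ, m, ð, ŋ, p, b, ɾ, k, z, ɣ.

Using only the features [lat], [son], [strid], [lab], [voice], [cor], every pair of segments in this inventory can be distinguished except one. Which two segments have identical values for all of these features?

/m/ (bilabial nasal) and /w/ (labial-velar glide) are both [−lateral], [+sonorant], [−strident], [+labial], [+voice], [−coronal], so none of the listed features separates them. (They do differ in [nasal], [continuant], [round] and [dorsal], which are not among the given features.) Every other pair in the inventory differs on at least one listed feature.

m, w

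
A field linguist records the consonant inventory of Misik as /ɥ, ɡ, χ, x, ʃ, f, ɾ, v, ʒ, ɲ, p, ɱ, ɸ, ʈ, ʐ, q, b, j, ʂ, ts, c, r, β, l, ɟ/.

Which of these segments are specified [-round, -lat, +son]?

Among the inventory, the [-round] segments are /ɡ, χ, x, ʃ, f, ɾ, v, ʒ, ɲ, p, ɱ, ɸ, ʈ, ʐ, q, b, j, ʂ, ts, c, r, β, l, ɟ/.
Within that set, [-lateral] gives /ɡ, χ, x, ʃ, f, ɾ, v, ʒ, ɲ, p, ɱ, ɸ, ʈ, ʐ, q, b, j, ʂ, ts, c, r, β, ɟ/.
Within that set, [+sonorant] leaves /ɾ, ɲ, ɱ, j, r/.

ɾ, ɲ, ɱ, j, r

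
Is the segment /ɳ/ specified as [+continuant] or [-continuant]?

[-continuant]

As the retroflex nasal, /ɳ/ is [-continuant].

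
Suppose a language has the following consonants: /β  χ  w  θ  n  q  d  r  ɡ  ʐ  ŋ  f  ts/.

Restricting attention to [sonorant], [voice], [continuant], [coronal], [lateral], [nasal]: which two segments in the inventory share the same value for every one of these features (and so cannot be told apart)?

/χ/ (voiceless uvular fricative) and /f/ (voiceless labiodental fricative) are both [−sonorant], [−voice], [+continuant], [−coronal], [−lateral], [−nasal], so none of the listed features separates them. (They do differ in [labial] and [dorsal], which are not among the given features.) Every other pair in the inventory differs on at least one listed feature.

χ, f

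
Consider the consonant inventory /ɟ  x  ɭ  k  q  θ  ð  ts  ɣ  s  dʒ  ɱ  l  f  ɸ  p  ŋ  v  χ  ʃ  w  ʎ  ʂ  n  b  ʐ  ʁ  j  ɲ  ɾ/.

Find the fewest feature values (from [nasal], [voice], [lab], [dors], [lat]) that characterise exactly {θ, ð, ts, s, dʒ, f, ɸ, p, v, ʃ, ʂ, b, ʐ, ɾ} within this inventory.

[-nasal, -lat, -dors]

The class [-nasal], [-lateral], [-dorsal] has exactly /θ, ð, ts, s, dʒ, f, ɸ, p, v, ʃ, ʂ, b, ʐ, ɾ/ as its extension in this inventory. No smaller conjunction from the listed features achieves this: [-lateral, -dorsal] alone would also admit /ɱ, n/; [-nasal, -dorsal] alone would also admit /ɭ, l/; [-nasal, -lateral] alone would also admit /ɟ, x, k, q, …/; and checking the remaining two-feature bundles turns up none with this extension.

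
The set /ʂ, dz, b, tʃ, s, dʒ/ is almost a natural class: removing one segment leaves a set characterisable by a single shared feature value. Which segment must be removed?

/tʃ, ʂ, dʒ, s, dz/ are all [+strident], but /b/ (voiced bilabial stop) is [−strident]. No other single segment can be removed to leave a set sharing one feature value that the removed segment lacks, so /b/ is the odd one out.

b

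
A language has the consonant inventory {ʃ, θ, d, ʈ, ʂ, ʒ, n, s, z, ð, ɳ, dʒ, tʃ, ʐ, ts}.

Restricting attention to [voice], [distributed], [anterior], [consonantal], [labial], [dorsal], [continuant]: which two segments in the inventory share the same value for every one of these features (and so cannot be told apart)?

n, d

/n/ (alveolar nasal) and /d/ (voiced alveolar stop) are both [+voice], [-distributed], [+anterior], [+consonantal], [-labial], [-dorsal], [-continuant], so none of the listed features separates them. (They do differ in [sonorant] and [nasal], which are not among the given features.) Every other pair in the inventory differs on at least one listed feature.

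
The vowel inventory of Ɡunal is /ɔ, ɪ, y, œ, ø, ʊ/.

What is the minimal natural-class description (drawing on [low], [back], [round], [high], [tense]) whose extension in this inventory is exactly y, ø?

The target set is precisely the extension of [+tense] in this inventory.

[+tense]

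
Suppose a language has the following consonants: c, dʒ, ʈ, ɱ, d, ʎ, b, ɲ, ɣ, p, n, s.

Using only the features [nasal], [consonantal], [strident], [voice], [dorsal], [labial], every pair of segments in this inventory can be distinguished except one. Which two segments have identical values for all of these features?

ɣ, ʎ

On the given features, /ɣ/ and /ʎ/ have an identical profile: [-nasal], [+consonantal], [-strident], [+voice], [+dorsal], [-labial]. No other two segments in the inventory coincide on all 6 features. (They do differ in [sonorant], [lateral] and [back], which are not among the given features.)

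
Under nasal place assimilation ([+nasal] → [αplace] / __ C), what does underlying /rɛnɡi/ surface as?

[rɛŋɡi]

/n/ sits before the [+dorsal] consonant /ɡ/, so it takes on [+dorsal] and surfaces as /ŋ/. The rest of the form is unaffected: [rɛŋɡi].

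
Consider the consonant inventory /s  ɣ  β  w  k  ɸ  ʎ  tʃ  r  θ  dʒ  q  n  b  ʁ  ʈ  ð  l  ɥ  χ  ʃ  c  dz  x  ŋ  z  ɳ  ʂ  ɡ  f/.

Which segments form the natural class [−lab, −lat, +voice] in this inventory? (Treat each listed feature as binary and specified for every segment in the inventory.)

Checking each segment against [−labial], [−lateral], [+voice]: /ɣ/ (voiced velar fricative), /r/ (alveolar trill), /dʒ/ (voiced postalveolar affricate), /n/ (alveolar nasal), /ʁ/ (voiced uvular fricative), /ð/ (voiced dental fricative), among others, satisfy every feature; every other segment in the inventory fails at least one.

ɣ, r, dʒ, n, ʁ, ð, dz, ŋ, z, ɳ, ɡ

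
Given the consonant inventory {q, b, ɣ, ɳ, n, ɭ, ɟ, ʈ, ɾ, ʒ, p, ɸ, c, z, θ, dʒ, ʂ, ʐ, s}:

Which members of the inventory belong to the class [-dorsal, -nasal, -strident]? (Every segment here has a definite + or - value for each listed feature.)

b, ɭ, ʈ, ɾ, p, ɸ, θ

Checking each segment against [-dorsal], [-nasal], [-strident]: /b/ (voiced bilabial stop), /ɭ/ (retroflex lateral approximant), /ʈ/ (voiceless retroflex stop), /ɾ/ (alveolar tap), /p/ (voiceless bilabial stop), /ɸ/ (voiceless bilabial fricative), among others, satisfy every feature; every other segment in the inventory fails at least one.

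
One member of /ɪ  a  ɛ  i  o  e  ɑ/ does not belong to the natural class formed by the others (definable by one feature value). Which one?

[round] groups all but one: /ɑ, e, i, a, ɪ, ɛ/ share [−round] while /o/ (mid back rounded tense vowel) alone is [+round]. Removing any other segment would not leave a single-feature class that excludes it.

o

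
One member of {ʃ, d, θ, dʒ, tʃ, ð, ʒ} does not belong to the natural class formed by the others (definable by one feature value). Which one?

[distributed] groups all but one: /dʒ, ʒ, θ, ð, tʃ, ʃ/ share [+distributed] while /d/ (voiced alveolar stop) alone is [−distributed]. Removing any other segment would not leave a single-feature class that excludes it.

d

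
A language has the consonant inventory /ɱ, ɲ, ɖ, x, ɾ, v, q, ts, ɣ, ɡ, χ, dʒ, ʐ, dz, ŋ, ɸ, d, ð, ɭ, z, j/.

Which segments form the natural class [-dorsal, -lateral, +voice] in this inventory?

Eliminate segments failing any feature: /ɲ, x, q, ɣ, ɡ, χ, ŋ, j/ are [+dorsal]; /ts, ɸ/ are [-voice]; /ɭ/ is [+lateral]. The remaining /ɱ, ɖ, ɾ, v, dʒ, ʐ, dz, d, ð, z/ satisfy [-dorsal], [-lateral], [+voice].

ɱ, ɖ, ɾ, v, dʒ, ʐ, dz, d, ð, z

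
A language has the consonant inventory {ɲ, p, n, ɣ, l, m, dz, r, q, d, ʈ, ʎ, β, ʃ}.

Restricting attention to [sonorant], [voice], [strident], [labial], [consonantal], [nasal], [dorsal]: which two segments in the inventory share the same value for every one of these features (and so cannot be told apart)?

Both /l/ and /r/ are [+sonorant], [+voice], [−strident], [−labial], [+consonantal], [−nasal], [−dorsal]. Since the list omits [lateral] — which does distinguish the alveolar lateral approximant from the alveolar trill — this pair collapses; all other pairs remain distinct.

l, r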